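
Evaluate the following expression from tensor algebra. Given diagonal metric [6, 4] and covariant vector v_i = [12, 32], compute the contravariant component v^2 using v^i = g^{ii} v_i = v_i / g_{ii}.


To raise an index with a diagonal metric: v^i = v_i / g_{ii}.
For index 2: v_2 = 32, g_{22} = 4
v^2 = 32 / 4 = 8

8


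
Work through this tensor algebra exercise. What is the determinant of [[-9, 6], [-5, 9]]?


For a 2x2 matrix [[a, b], [c, d]], det = a*d - b*c.
a = -9, b = 6, c = -5, d = 9
a*d = -9 * 9 = -81
b*c = 6 * -5 = -30
det = -81 - -30 = -51

-51


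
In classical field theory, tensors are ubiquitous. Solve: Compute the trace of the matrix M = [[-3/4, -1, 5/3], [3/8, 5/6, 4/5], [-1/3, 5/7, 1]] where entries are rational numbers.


The trace is the sum of diagonal entries.
Diagonal: M[1,1] = -3/4, M[2,2] = 5/6, M[3,3] = 1
Tr(M) = -3/4 + 5/6 + 1
Computing step by step:
After adding M[1,1]: -3/4
After adding M[2,2]: 1/12
After adding M[3,3]: 13/12
Tr(M) = 13/12

13/12


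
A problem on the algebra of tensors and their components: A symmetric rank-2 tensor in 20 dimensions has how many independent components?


A symmetric rank-2 tensor in d dimensions has d(d+1)/2 independent components.
d = 20
d(d+1)/2 = 20 * 21 / 2 = 420 / 2 = 210

210


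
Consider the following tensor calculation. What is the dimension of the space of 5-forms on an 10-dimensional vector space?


The dimension of the space of p-forms on an n-dimensional space is C(n, p).
n = 10, p = 5
C(10, 5) = 10! / (5! * 5!) = 252

252


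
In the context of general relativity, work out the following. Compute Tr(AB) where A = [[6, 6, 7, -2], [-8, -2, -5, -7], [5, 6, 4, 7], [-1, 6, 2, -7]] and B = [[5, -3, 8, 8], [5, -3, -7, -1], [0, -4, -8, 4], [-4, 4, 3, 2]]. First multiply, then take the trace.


Tr(AB) = sum_i (AB)_{ii} where (AB)_{ii} = sum_k A_{ik} B_{ki}.
(AB)_{11} = 6*5 + 6*5 + 7*0 + -2*-4 = 68
(AB)_{22} = -8*-3 + -2*-3 + -5*-4 + -7*4 = 22
(AB)_{33} = 5*8 + 6*-7 + 4*-8 + 7*3 = -13
(AB)_{44} = -1*8 + 6*-1 + 2*4 + -7*2 = -20
Tr(AB) = 68 + 22 + -13 + -20 = 57

57


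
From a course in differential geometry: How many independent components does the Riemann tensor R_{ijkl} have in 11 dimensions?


The Riemann tensor in d dimensions has d^2(d^2 - 1)/12 independent components.
d = 11, so d^2 = 121
d^2 - 1 = 120
d^2(d^2 - 1) = 121 * 120 = 14520
Divide by 12: 14520 / 12 = 1210

1210


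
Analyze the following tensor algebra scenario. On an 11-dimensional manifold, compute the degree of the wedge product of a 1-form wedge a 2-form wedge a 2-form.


The degree of a wedge product is the sum of the degrees of the individual forms.
Degrees: 1, 2, 2
Total degree = 1 + 2 + 2 = 5

5


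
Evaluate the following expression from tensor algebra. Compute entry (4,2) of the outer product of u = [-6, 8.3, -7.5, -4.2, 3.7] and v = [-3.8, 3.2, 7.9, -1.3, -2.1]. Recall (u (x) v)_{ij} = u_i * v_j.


The outer product entry T_{ij} = u_i * v_j.
We need i=4, j=2.
u_4 = -4.2, v_2 = 3.2
T_{4,2} = -4.2 * 3.2 = -13.44

-13.44


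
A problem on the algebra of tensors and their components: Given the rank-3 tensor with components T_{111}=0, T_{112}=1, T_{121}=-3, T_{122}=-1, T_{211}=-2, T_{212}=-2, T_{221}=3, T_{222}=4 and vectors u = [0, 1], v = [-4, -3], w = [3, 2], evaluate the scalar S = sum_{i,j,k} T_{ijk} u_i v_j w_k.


S = sum over i,j,k of T_{ijk} u_i v_j w_k. Expanding all 8 terms:
T_{111}*u_1*v_1*w_1 = 0*0*-4*3 = 0  (running total: 0)
T_{112}*u_1*v_1*w_2 = 1*0*-4*2 = 0  (running total: 0)
T_{121}*u_1*v_2*w_1 = -3*0*-3*3 = 0  (running total: 0)
T_{122}*u_1*v_2*w_2 = -1*0*-3*2 = 0  (running total: 0)
T_{211}*u_2*v_1*w_1 = -2*1*-4*3 = 24  (running total: 24)
T_{212}*u_2*v_1*w_2 = -2*1*-4*2 = 16  (running total: 40)
T_{221}*u_2*v_2*w_1 = 3*1*-3*3 = -27  (running total: 13)
T_{222}*u_2*v_2*w_2 = 4*1*-3*2 = -24  (running total: -11)
S = -11

-11


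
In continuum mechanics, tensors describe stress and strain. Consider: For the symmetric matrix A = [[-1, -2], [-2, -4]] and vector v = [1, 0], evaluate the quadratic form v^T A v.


First compute Av:
(Av)_1 = -1*1 + -2*0 = -1
(Av)_2 = -2*1 + -4*0 = -2
Av = [-1, -2]
Then v^T (Av) = 1*-1 + 0*-2
= -1 + 0 = -1

-1


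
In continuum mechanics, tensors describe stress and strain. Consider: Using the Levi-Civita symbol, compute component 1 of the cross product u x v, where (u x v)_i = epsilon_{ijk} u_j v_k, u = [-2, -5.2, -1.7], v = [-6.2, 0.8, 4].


(u x v)_1 = sum_{j,k} epsilon_{1jk} u_j v_k. Only permutations of (1,2,3) contribute; the two non-zero terms are:
eps_{123} u_2 v_3 = 1 * -5.2 * 4 = -20.8
eps_{132} u_3 v_2 = -1 * -1.7 * 0.8 = 1.36
(u x v)_1 = -19.44

-19.44


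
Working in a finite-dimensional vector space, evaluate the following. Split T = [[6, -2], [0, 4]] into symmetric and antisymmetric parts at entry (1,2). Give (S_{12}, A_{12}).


T_{12} = -2
T_{21} = 0
S_{12} = (-2 + 0)/2 = -2/2 = -1
A_{12} = (-2 - 0)/2 = -2/2 = -1
Check: S + A = -1 + -1 = -2 = T_{12}.

(-1, -1)


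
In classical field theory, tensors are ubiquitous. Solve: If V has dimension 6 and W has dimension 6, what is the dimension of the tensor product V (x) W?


The dimension of a tensor product is the product of dimensions.
dim(V) = 6, dim(W) = 6
dim(V (x) W) = 6 * 6 = 36

36


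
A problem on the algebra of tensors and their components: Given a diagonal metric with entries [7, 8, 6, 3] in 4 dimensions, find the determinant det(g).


For a diagonal metric, the determinant is the product of diagonal entries.
Diagonal entries: 7, 8, 6, 3
det(g) = 7 * 8 * 6 * 3 = 1008

1008


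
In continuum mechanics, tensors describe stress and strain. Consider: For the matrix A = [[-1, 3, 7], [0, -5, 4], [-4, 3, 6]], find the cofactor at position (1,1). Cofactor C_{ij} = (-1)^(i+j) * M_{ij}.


To find cofactor C_{11}, delete row 1 and column 1.
The resulting 2x2 submatrix is: [[-5, 4], [3, 6]]
Minor M_{11} = -5*6 - 4*3
  = -30 - 12 = -42
Sign = (-1)^(1+1) = (-1)^2 = 1
Cofactor C_{11} = 1 * -42 = -42

-42


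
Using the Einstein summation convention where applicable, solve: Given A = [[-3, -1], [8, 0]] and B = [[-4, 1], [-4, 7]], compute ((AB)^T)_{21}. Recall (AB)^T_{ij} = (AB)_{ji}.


(AB)^T_{ij} = (AB)_{ji} = sum_k A_{jk} B_{ki}.
For i=2, j=1 we need (AB)_{12}:
A_{11} * B_{12} = -3 * 1 = -3
A_{12} * B_{22} = -1 * 7 = -7
Sum = -3 + -7 = -10

-10


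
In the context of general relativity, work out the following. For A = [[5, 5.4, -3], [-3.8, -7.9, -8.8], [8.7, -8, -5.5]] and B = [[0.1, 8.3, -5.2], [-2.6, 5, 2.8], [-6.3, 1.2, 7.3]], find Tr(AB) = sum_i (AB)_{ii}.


Tr(AB) = sum_i (AB)_{ii} where (AB)_{ii} = sum_k A_{ik} B_{ki}.
(AB)_{11} = 5*0.1 + 5.4*-2.6 + -3*-6.3 = 5.36
(AB)_{22} = -3.8*8.3 + -7.9*5 + -8.8*1.2 = -81.6
(AB)_{33} = 8.7*-5.2 + -8*2.8 + -5.5*7.3 = -107.79
Tr(AB) = 5.36 + -81.6 + -107.79 = -184.03

-184.03


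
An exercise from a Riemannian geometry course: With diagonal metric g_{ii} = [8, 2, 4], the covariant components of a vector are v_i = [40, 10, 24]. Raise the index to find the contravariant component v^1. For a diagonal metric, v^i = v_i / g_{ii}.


To raise an index with a diagonal metric: v^i = v_i / g_{ii}.
For index 1: v_1 = 40, g_{11} = 8
v^1 = 40 / 8 = 5

5


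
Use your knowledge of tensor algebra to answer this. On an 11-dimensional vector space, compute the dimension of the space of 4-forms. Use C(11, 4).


The dimension of the space of p-forms on an n-dimensional space is C(n, p).
n = 11, p = 4
C(11, 4) = 11! / (4! * 7!) = 330

330


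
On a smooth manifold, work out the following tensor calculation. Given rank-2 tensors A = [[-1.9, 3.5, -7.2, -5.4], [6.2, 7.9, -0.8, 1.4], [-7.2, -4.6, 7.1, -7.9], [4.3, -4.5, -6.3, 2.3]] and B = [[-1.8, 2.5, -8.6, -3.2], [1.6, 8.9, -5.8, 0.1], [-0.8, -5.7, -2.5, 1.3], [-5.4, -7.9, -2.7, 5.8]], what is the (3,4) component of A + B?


Tensor addition is component-wise: (A + B)_{ij} = A_{ij} + B_{ij}.
A_{34} = -7.9
B_{34} = 1.3
(A + B)_{34} = -7.9 + 1.3 = -6.6

-6.6


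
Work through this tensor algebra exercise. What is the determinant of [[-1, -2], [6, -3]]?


For a 2x2 matrix [[a, b], [c, d]], det = a*d - b*c.
a = -1, b = -2, c = 6, d = -3
a*d = -1 * -3 = 3
b*c = -2 * 6 = -12
det = 3 - -12 = 15

15


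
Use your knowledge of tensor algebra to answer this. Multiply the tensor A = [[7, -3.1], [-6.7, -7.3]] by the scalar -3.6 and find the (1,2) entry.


Scalar multiplication: (cA)_{ij} = c * A_{ij}.
c = -3.6
A_{12} = -3.1
(cA)_{12} = -3.6 * -3.1 = 11.16

11.16


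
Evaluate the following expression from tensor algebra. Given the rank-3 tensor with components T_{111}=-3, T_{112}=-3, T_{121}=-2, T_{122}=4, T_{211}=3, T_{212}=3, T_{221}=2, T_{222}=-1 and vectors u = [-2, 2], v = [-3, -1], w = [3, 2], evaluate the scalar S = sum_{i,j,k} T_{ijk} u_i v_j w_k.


S = sum over i,j,k of T_{ijk} u_i v_j w_k. Expanding all 8 terms:
T_{111}*u_1*v_1*w_1 = -3*-2*-3*3 = -54  (running total: -54)
T_{112}*u_1*v_1*w_2 = -3*-2*-3*2 = -36  (running total: -90)
T_{121}*u_1*v_2*w_1 = -2*-2*-1*3 = -12  (running total: -102)
T_{122}*u_1*v_2*w_2 = 4*-2*-1*2 = 16  (running total: -86)
T_{211}*u_2*v_1*w_1 = 3*2*-3*3 = -54  (running total: -140)
T_{212}*u_2*v_1*w_2 = 3*2*-3*2 = -36  (running total: -176)
T_{221}*u_2*v_2*w_1 = 2*2*-1*3 = -12  (running total: -188)
T_{222}*u_2*v_2*w_2 = -1*2*-1*2 = 4  (running total: -184)
S = -184

-184


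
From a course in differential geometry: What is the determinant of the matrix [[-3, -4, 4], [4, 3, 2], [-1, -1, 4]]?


Expanding along the first row, det(A) = a11*M_11 - a12*M_12 + a13*M_13, where M_1j is the (1,j) minor.
Minor M_11 = 3*4 - 2*-1 = 14
Minor M_12 = 4*4 - 2*-1 = 18
Minor M_13 = 4*-1 - 3*-1 = -1
det = -3*(14) - -4*(18) + 4*(-1)
    = -42 - -72 + -4
    = 26

26


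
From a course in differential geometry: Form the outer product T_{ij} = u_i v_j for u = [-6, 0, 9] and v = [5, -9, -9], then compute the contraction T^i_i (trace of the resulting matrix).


The outer product gives T_{ij} = u_i v_j.
The trace (contraction) is Tr(T) = sum_i T_{ii} = sum_i u_i v_i.
Diagonal entries:
T_{11} = u_1 * v_1 = -6 * 5 = -30
T_{22} = u_2 * v_2 = 0 * -9 = 0
T_{33} = u_3 * v_3 = 9 * -9 = -81
Tr(T) = -30 + 0 + -81 = -111

-111


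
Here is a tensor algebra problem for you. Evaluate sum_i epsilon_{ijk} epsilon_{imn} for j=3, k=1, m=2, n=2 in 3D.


Using the identity: epsilon_{ijk} epsilon_{imn} = delta_{jm} delta_{kn} - delta_{jn} delta_{km}.
delta_{32} = 0
delta_{12} = 0
delta_{32} = 0
delta_{12} = 0
Result = 0 * 0 - 0 * 0 = 0 - 0 = 0

0


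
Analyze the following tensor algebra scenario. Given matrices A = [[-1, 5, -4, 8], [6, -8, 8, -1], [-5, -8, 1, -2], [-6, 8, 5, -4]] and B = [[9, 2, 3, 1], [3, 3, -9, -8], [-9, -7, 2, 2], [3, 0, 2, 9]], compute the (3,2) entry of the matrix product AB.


(AB)_{ij} = sum_k A_{ik} B_{kj}.
For i=3, j=2:
A_{31} * B_{12} = -5 * 2 = -10
A_{32} * B_{22} = -8 * 3 = -24
A_{33} * B_{32} = 1 * -7 = -7
A_{34} * B_{42} = -2 * 0 = 0
Sum = -10 + -24 + -7 + 0 = -41

-41


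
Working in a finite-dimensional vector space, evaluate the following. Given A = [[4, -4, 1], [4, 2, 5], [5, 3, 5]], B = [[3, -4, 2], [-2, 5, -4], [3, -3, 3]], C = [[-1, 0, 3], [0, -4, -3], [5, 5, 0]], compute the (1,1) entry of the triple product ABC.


(ABC)_{11} = sum_m (AB)_{1m} C_{m1}. First compute row 1 of AB.
(AB)_{11} = 4*3 + -4*-2 + 1*3 = 23
(AB)_{12} = 4*-4 + -4*5 + 1*-3 = -39
(AB)_{13} = 4*2 + -4*-4 + 1*3 = 27
Now contract with column 1 of C:
(AB)_{11} * C_{11} = 23 * -1 = -23
(AB)_{12} * C_{21} = -39 * 0 = 0
(AB)_{13} * C_{31} = 27 * 5 = 135
(ABC)_{11} = -23 + 0 + 135 = 112

112


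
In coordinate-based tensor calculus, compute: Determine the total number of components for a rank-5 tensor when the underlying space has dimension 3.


The number of components of a rank-r tensor in d dimensions is d^r.
Here d = 3 and r = 5.
3^5 = 243

243


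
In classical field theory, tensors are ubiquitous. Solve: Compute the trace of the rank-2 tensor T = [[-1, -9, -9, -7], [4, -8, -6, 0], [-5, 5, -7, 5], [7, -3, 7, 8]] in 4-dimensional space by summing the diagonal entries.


The contraction (trace) of a rank-2 tensor is the sum of its diagonal elements.
Diagonal entries: A[1,1] = -1, A[2,2] = -8, A[3,3] = -7, A[4,4] = 8
Tr(A) = -1 + -8 + -7 + 8 = -8

-8


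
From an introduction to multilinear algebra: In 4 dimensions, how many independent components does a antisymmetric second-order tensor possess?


A antisymmetric rank-2 tensor in d dimensions has d(d-1)/2 independent components.
d = 4
d(d-1)/2 = 4 * 3 / 2 = 12 / 2 = 6

6


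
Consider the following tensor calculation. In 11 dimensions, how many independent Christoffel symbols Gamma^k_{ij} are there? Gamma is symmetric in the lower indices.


Christoffel symbols Gamma^k_{ij} are symmetric in i,j, so there are d * d(d+1)/2 independent symbols.
d = 11
d(d+1)/2 = 11 * 12 / 2 = 66
Total = 11 * 66 = 726

726


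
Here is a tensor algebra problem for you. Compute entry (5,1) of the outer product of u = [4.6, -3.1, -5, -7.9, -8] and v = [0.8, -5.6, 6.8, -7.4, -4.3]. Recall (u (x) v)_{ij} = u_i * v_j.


The outer product entry T_{ij} = u_i * v_j.
We need i=5, j=1.
u_5 = -8, v_1 = 0.8
T_{5,1} = -8 * 0.8 = -6.4

-6.4


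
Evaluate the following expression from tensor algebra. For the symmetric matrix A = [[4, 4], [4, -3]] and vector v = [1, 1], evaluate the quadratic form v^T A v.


First compute Av:
(Av)_1 = 4*1 + 4*1 = 8
(Av)_2 = 4*1 + -3*1 = 1
Av = [8, 1]
Then v^T (Av) = 1*8 + 1*1
= 8 + 1 = 9

9


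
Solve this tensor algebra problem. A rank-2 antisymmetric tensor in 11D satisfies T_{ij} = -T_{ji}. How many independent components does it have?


An antisymmetric rank-2 tensor satisfies A_{ij} = -A_{ji}, so diagonal entries are zero.
The independent components are the upper-triangular entries: C(n, 2) = n(n-1)/2.
n = 11
C(11, 2) = 11 * 10 / 2 = 110 / 2 = 55

55


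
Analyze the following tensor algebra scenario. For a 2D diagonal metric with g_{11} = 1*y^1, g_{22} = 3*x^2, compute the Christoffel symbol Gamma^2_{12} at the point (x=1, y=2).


For a diagonal metric, Gamma^k_{ij} = (1/2) g^{kk} (dg_{ik}/dx_j + dg_{jk}/dx_i - dg_{ij}/dx_k).
The metric is diagonal, so g_{ab} = 0 for a != b.
At the given point: g_{11} = 2, g_{22} = 3
g^{22} = 1/3
dg_{12}/dx_2 = 0 (off-diagonal)
dg_{22}/dx_1 = dg_{22}/dx_1 = 6
dg_{12}/dx_2 = 0 (off-diagonal)
Numerator = 0 + 6 - 0 = 6
Gamma^2_{12} = 6 / (2 * 3) = 1

1


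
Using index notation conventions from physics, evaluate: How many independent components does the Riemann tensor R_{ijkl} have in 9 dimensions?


The Riemann tensor in d dimensions has d^2(d^2 - 1)/12 independent components.
d = 9, so d^2 = 81
d^2 - 1 = 80
d^2(d^2 - 1) = 81 * 80 = 6480
Divide by 12: 6480 / 12 = 540

540


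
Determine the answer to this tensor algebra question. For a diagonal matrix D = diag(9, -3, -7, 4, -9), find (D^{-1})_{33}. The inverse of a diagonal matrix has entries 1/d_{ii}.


For a diagonal matrix, the inverse has entries (D^{-1})_{ii} = 1/d_{ii}.
The diagonal entries are: d_{11} = 9, d_{22} = -3, d_{33} = -7, d_{44} = 4, d_{55} = -9
We need (D^{-1})_{33} = 1/d_{33} = 1/-7 = -1/7

-1/7


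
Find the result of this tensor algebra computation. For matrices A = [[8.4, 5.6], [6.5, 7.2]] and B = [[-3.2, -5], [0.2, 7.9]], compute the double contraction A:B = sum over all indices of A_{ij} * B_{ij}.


A:B = sum over all i,j of A_{ij} * B_{ij}.
Row 1: 8.4*-3.2=-26.88, 5.6*-5=-28 => row sum = -54.88
Row 2: 6.5*0.2=1.3, 7.2*7.9=56.88 => row sum = 58.18
Total = -54.88 + 58.18 = 3.3

3.3


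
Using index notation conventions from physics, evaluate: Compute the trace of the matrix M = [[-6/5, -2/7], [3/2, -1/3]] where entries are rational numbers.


The trace is the sum of diagonal entries.
Diagonal: M[1,1] = -6/5, M[2,2] = -1/3
Tr(M) = -6/5 + -1/3
Computing step by step:
After adding M[1,1]: -6/5
After adding M[2,2]: -23/15
Tr(M) = -23/15

-23/15


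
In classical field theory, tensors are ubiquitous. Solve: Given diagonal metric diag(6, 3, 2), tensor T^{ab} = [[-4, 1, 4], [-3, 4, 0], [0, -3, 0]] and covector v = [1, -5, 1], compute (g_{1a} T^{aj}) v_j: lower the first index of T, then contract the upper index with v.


Step 1: lower the first index. For a diagonal metric, g_{ia} T^{aj} = g_{ii} T^{ij} (no sum on i).
g_{11} = 6
S_1{}^1 = 6 * T^{11} = 6 * -4 = -24
S_1{}^2 = 6 * T^{12} = 6 * 1 = 6
S_1{}^3 = 6 * T^{13} = 6 * 4 = 24
Step 2: contract S_1{}^j with v_j.
S_1{}^1 * v_1 = -24 * 1 = -24
S_1{}^2 * v_2 = 6 * -5 = -30
S_1{}^3 * v_3 = 24 * 1 = 24
Result = -24 + -30 + 24 = -30

-30


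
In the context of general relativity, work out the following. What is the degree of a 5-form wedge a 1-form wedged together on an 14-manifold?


The degree of a wedge product is the sum of the degrees of the individual forms.
Degrees: 5, 1
Total degree = 5 + 1 = 6

6


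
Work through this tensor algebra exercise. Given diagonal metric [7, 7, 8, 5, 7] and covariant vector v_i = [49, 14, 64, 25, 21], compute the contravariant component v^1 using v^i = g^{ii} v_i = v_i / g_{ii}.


To raise an index with a diagonal metric: v^i = v_i / g_{ii}.
For index 1: v_1 = 49, g_{11} = 7
v^1 = 49 / 7 = 7

7


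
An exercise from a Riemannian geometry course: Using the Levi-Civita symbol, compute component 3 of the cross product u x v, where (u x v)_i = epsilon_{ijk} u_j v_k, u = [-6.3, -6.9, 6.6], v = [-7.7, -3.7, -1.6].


(u x v)_3 = sum_{j,k} epsilon_{3jk} u_j v_k. Only permutations of (1,2,3) contribute; the two non-zero terms are:
eps_{312} u_1 v_2 = 1 * -6.3 * -3.7 = 23.31
eps_{321} u_2 v_1 = -1 * -6.9 * -7.7 = -53.13
(u x v)_3 = -29.82

-29.82


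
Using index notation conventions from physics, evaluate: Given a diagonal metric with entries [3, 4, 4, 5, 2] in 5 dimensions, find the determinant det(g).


For a diagonal metric, the determinant is the product of diagonal entries.
Diagonal entries: 3, 4, 4, 5, 2
det(g) = 3 * 4 * 4 * 5 * 2 = 480

480


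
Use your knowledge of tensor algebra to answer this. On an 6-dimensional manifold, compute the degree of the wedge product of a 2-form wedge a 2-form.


The degree of a wedge product is the sum of the degrees of the individual forms.
Degrees: 2, 2
Total degree = 2 + 2 = 4

4


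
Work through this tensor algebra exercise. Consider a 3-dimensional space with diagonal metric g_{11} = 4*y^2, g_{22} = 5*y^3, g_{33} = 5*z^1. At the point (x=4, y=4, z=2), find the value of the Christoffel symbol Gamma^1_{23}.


For a diagonal metric, Gamma^k_{ij} = (1/2) g^{kk} (dg_{ik}/dx_j + dg_{jk}/dx_i - dg_{ij}/dx_k).
The metric is diagonal, so g_{ab} = 0 for a != b.
At the given point: g_{11} = 64, g_{22} = 320, g_{33} = 10
g^{11} = 1/64
dg_{21}/dx_3 = 0 (off-diagonal)
dg_{31}/dx_2 = 0 (off-diagonal)
dg_{23}/dx_1 = 0 (off-diagonal)
Numerator = 0 + 0 - 0 = 0
Gamma^1_{23} = 0 / (2 * 64) = 0

0


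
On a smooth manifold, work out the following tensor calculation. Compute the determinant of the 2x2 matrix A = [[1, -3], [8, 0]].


For a 2x2 matrix [[a, b], [c, d]], det = a*d - b*c.
a = 1, b = -3, c = 8, d = 0
a*d = 1 * 0 = 0
b*c = -3 * 8 = -24
det = 0 - -24 = 24

24


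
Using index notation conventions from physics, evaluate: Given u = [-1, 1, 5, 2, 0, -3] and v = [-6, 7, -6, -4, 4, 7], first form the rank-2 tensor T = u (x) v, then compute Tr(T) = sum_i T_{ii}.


The outer product gives T_{ij} = u_i v_j.
The trace (contraction) is Tr(T) = sum_i T_{ii} = sum_i u_i v_i.
Diagonal entries:
T_{11} = u_1 * v_1 = -1 * -6 = 6
T_{22} = u_2 * v_2 = 1 * 7 = 7
T_{33} = u_3 * v_3 = 5 * -6 = -30
T_{44} = u_4 * v_4 = 2 * -4 = -8
T_{55} = u_5 * v_5 = 0 * 4 = 0
T_{66} = u_6 * v_6 = -3 * 7 = -21
Tr(T) = 6 + 7 + -30 + -8 + 0 + -21 = -46

-46


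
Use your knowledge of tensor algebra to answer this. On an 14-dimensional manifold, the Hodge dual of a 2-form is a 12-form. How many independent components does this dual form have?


The Hodge dual of a p-form on an n-dimensional manifold is an (n-p)-form.
n = 14, p = 2, so dual degree = 14 - 2 = 12
The number of components is C(n, n-p) = C(14, 12) = 91

91


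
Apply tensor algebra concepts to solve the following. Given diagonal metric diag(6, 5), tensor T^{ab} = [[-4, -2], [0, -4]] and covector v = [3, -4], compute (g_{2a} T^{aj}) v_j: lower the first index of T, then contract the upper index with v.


Step 1: lower the first index. For a diagonal metric, g_{ia} T^{aj} = g_{ii} T^{ij} (no sum on i).
g_{22} = 5
S_2{}^1 = 5 * T^{21} = 5 * 0 = 0
S_2{}^2 = 5 * T^{22} = 5 * -4 = -20
Step 2: contract S_2{}^j with v_j.
S_2{}^1 * v_1 = 0 * 3 = 0
S_2{}^2 * v_2 = -20 * -4 = 80
Result = 0 + 80 = 80

80


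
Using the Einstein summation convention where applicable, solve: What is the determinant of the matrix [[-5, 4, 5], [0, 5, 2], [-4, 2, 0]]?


Expanding along the first row, det(A) = a11*M_11 - a12*M_12 + a13*M_13, where M_1j is the (1,j) minor.
Minor M_11 = 5*0 - 2*2 = -4
Minor M_12 = 0*0 - 2*-4 = 8
Minor M_13 = 0*2 - 5*-4 = 20
det = -5*(-4) - 4*(8) + 5*(20)
    = 20 - 32 + 100
    = 88

88


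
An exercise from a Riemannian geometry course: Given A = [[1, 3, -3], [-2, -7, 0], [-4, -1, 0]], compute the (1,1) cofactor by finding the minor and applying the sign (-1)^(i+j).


To find cofactor C_{11}, delete row 1 and column 1.
The resulting 2x2 submatrix is: [[-7, 0], [-1, 0]]
Minor M_{11} = -7*0 - 0*-1
  = 0 - 0 = 0
Sign = (-1)^(1+1) = (-1)^2 = 1
Cofactor C_{11} = 1 * 0 = 0

0


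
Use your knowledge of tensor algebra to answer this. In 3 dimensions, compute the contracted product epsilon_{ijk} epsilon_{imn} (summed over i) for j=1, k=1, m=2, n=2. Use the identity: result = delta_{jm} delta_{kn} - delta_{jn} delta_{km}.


Using the identity: epsilon_{ijk} epsilon_{imn} = delta_{jm} delta_{kn} - delta_{jn} delta_{km}.
delta_{12} = 0
delta_{12} = 0
delta_{12} = 0
delta_{12} = 0
Result = 0 * 0 - 0 * 0 = 0 - 0 = 0

0


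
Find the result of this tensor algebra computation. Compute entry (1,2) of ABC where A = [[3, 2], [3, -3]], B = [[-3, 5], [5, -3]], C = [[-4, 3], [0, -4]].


(ABC)_{12} = sum_m (AB)_{1m} C_{m2}. First compute row 1 of AB.
(AB)_{11} = 3*-3 + 2*5 = 1
(AB)_{12} = 3*5 + 2*-3 = 9
Now contract with column 2 of C:
(AB)_{11} * C_{12} = 1 * 3 = 3
(AB)_{12} * C_{22} = 9 * -4 = -36
(ABC)_{12} = 3 + -36 = -33

-33


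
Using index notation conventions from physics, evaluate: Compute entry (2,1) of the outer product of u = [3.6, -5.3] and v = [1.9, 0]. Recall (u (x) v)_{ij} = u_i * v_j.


The outer product entry T_{ij} = u_i * v_j.
We need i=2, j=1.
u_2 = -5.3, v_1 = 1.9
T_{2,1} = -5.3 * 1.9 = -10.07

-10.07


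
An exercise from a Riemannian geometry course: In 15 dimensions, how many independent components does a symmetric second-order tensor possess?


A symmetric rank-2 tensor in d dimensions has d(d+1)/2 independent components.
d = 15
d(d+1)/2 = 15 * 16 / 2 = 240 / 2 = 120

120


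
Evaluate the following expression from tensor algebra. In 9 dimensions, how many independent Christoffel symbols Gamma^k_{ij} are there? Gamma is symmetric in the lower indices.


Christoffel symbols Gamma^k_{ij} are symmetric in i,j, so there are d * d(d+1)/2 independent symbols.
d = 9
d(d+1)/2 = 9 * 10 / 2 = 45
Total = 9 * 45 = 405

405


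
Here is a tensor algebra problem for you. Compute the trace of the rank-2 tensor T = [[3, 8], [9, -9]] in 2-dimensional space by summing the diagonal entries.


The contraction (trace) of a rank-2 tensor is the sum of its diagonal elements.
Diagonal entries: A[1,1] = 3, A[2,2] = -9
Tr(A) = 3 + -9 = -6

-6


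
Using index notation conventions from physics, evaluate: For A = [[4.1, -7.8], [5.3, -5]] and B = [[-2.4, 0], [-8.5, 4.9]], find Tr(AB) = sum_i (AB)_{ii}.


Tr(AB) = sum_i (AB)_{ii} where (AB)_{ii} = sum_k A_{ik} B_{ki}.
(AB)_{11} = 4.1*-2.4 + -7.8*-8.5 = 56.46
(AB)_{22} = 5.3*0 + -5*4.9 = -24.5
Tr(AB) = 56.46 + -24.5 = 31.96

31.96


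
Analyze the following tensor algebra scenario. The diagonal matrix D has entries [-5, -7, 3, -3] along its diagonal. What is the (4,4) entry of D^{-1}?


For a diagonal matrix, the inverse has entries (D^{-1})_{ii} = 1/d_{ii}.
The diagonal entries are: d_{11} = -5, d_{22} = -7, d_{33} = 3, d_{44} = -3
We need (D^{-1})_{44} = 1/d_{44} = 1/-3 = -1/3

-1/3


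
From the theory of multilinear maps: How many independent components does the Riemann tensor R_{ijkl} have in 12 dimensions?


The Riemann tensor in d dimensions has d^2(d^2 - 1)/12 independent components.
d = 12, so d^2 = 144
d^2 - 1 = 143
d^2(d^2 - 1) = 144 * 143 = 20592
Divide by 12: 20592 / 12 = 1716

1716


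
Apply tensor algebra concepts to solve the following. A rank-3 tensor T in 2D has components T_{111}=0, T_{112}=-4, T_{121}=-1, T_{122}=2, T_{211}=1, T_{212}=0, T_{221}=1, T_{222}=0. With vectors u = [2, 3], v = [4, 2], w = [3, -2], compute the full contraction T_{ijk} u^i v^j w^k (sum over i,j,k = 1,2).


S = sum over i,j,k of T_{ijk} u_i v_j w_k. Expanding all 8 terms:
T_{111}*u_1*v_1*w_1 = 0*2*4*3 = 0  (running total: 0)
T_{112}*u_1*v_1*w_2 = -4*2*4*-2 = 64  (running total: 64)
T_{121}*u_1*v_2*w_1 = -1*2*2*3 = -12  (running total: 52)
T_{122}*u_1*v_2*w_2 = 2*2*2*-2 = -16  (running total: 36)
T_{211}*u_2*v_1*w_1 = 1*3*4*3 = 36  (running total: 72)
T_{212}*u_2*v_1*w_2 = 0*3*4*-2 = 0  (running total: 72)
T_{221}*u_2*v_2*w_1 = 1*3*2*3 = 18  (running total: 90)
T_{222}*u_2*v_2*w_2 = 0*3*2*-2 = 0  (running total: 90)
S = 90

90


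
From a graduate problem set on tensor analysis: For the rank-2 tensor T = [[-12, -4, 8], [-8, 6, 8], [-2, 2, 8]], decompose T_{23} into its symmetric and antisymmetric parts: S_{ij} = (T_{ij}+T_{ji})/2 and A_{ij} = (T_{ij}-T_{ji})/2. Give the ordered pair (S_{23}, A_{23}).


T_{23} = 8
T_{32} = 2
S_{23} = (8 + 2)/2 = 10/2 = 5
A_{23} = (8 - 2)/2 = 6/2 = 3
Check: S + A = 5 + 3 = 8 = T_{23}.

(5, 3)


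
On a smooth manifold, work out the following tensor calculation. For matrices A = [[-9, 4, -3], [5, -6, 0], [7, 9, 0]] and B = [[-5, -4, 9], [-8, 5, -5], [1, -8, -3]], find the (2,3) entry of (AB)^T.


(AB)^T_{ij} = (AB)_{ji} = sum_k A_{jk} B_{ki}.
For i=2, j=3 we need (AB)_{32}:
A_{31} * B_{12} = 7 * -4 = -28
A_{32} * B_{22} = 9 * 5 = 45
A_{33} * B_{32} = 0 * -8 = 0
Sum = -28 + 45 + 0 = 17

17


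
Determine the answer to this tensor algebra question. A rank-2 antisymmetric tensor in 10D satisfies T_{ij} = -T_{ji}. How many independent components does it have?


An antisymmetric rank-2 tensor satisfies A_{ij} = -A_{ji}, so diagonal entries are zero.
The independent components are the upper-triangular entries: C(n, 2) = n(n-1)/2.
n = 10
C(10, 2) = 10 * 9 / 2 = 90 / 2 = 45

45


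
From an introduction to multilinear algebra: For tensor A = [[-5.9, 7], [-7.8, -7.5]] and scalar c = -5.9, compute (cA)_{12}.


Scalar multiplication: (cA)_{ij} = c * A_{ij}.
c = -5.9
A_{12} = 7
(cA)_{12} = -5.9 * 7 = -41.3

-41.3


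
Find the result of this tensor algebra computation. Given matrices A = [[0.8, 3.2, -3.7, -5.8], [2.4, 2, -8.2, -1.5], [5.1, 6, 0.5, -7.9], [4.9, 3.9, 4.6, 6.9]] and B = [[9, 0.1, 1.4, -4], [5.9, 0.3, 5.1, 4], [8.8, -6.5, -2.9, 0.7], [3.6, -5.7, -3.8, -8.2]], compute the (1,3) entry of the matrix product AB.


(AB)_{ij} = sum_k A_{ik} B_{kj}.
For i=1, j=3:
A_{11} * B_{13} = 0.8 * 1.4 = 1.12
A_{12} * B_{23} = 3.2 * 5.1 = 16.32
A_{13} * B_{33} = -3.7 * -2.9 = 10.73
A_{14} * B_{43} = -5.8 * -3.8 = 22.04
Sum = 1.12 + 16.32 + 10.73 + 22.04 = 50.21

50.21


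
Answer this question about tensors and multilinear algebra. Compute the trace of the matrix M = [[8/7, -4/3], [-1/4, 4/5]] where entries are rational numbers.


The trace is the sum of diagonal entries.
Diagonal: M[1,1] = 8/7, M[2,2] = 4/5
Tr(M) = 8/7 + 4/5
Computing step by step:
After adding M[1,1]: 8/7
After adding M[2,2]: 68/35
Tr(M) = 68/35

68/35


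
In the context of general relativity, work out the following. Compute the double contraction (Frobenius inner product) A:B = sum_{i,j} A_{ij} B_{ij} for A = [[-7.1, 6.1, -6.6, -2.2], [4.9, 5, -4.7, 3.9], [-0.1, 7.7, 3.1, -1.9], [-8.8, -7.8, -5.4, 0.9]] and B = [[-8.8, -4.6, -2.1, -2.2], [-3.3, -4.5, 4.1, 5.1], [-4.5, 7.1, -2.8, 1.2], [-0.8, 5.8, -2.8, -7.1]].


A:B = sum over all i,j of A_{ij} * B_{ij}.
Row 1: -7.1*-8.8=62.48, 6.1*-4.6=-28.06, -6.6*-2.1=13.86, -2.2*-2.2=4.84 => row sum = 53.12
Row 2: 4.9*-3.3=-16.17, 5*-4.5=-22.5, -4.7*4.1=-19.27, 3.9*5.1=19.89 => row sum = -38.05
Row 3: -0.1*-4.5=0.45, 7.7*7.1=54.67, 3.1*-2.8=-8.68, -1.9*1.2=-2.28 => row sum = 44.16
Row 4: -8.8*-0.8=7.04, -7.8*5.8=-45.24, -5.4*-2.8=15.12, 0.9*-7.1=-6.39 => row sum = -29.47
Total = 53.12 + -38.05 + 44.16 + -29.47 = 29.76

29.76


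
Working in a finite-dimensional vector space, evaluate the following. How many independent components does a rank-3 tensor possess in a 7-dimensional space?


The number of components of a rank-r tensor in d dimensions is d^r.
Here d = 7 and r = 3.
7^3 = 343

343


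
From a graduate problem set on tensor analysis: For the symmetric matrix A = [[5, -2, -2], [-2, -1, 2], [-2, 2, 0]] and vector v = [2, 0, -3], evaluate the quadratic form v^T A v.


First compute Av:
(Av)_1 = 5*2 + -2*0 + -2*-3 = 16
(Av)_2 = -2*2 + -1*0 + 2*-3 = -10
(Av)_3 = -2*2 + 2*0 + 0*-3 = -4
Av = [16, -10, -4]
Then v^T (Av) = 2*16 + 0*-10 + -3*-4
= 32 + 0 + 12 = 44

44


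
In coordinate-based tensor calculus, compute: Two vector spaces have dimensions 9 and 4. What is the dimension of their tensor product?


The dimension of a tensor product is the product of dimensions.
dim(V) = 9, dim(W) = 4
dim(V (x) W) = 9 * 4 = 36

36


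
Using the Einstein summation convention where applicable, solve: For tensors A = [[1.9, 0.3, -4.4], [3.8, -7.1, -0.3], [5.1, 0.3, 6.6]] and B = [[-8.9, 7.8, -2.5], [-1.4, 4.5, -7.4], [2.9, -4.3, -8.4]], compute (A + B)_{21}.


Tensor addition is component-wise: (A + B)_{ij} = A_{ij} + B_{ij}.
A_{21} = 3.8
B_{21} = -1.4
(A + B)_{21} = 3.8 + -1.4 = 2.4

2.4


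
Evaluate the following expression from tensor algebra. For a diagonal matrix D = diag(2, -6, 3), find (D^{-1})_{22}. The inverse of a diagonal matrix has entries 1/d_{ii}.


For a diagonal matrix, the inverse has entries (D^{-1})_{ii} = 1/d_{ii}.
The diagonal entries are: d_{11} = 2, d_{22} = -6, d_{33} = 3
We need (D^{-1})_{22} = 1/d_{22} = 1/-6 = -1/6

-1/6


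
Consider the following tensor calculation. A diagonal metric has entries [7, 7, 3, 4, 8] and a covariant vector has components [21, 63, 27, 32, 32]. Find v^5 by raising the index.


To raise an index with a diagonal metric: v^i = v_i / g_{ii}.
For index 5: v_5 = 32, g_{55} = 8
v^5 = 32 / 8 = 4

4


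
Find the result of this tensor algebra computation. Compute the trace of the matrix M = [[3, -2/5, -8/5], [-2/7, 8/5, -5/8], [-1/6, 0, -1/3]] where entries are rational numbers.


The trace is the sum of diagonal entries.
Diagonal: M[1,1] = 3, M[2,2] = 8/5, M[3,3] = -1/3
Tr(M) = 3 + 8/5 + -1/3
Computing step by step:
After adding M[1,1]: 3
After adding M[2,2]: 23/5
After adding M[3,3]: 64/15
Tr(M) = 64/15

64/15


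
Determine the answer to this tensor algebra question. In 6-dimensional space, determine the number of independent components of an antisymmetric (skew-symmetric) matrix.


An antisymmetric rank-2 tensor satisfies A_{ij} = -A_{ji}, so diagonal entries are zero.
The independent components are the upper-triangular entries: C(n, 2) = n(n-1)/2.
n = 6
C(6, 2) = 6 * 5 / 2 = 30 / 2 = 15

15


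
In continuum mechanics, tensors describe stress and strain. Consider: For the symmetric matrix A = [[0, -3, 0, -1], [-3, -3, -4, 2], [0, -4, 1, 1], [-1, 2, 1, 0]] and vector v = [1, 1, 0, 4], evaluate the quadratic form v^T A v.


First compute Av:
(Av)_1 = 0*1 + -3*1 + 0*0 + -1*4 = -7
(Av)_2 = -3*1 + -3*1 + -4*0 + 2*4 = 2
(Av)_3 = 0*1 + -4*1 + 1*0 + 1*4 = 0
(Av)_4 = -1*1 + 2*1 + 1*0 + 0*4 = 1
Av = [-7, 2, 0, 1]
Then v^T (Av) = 1*-7 + 1*2 + 0*0 + 4*1
= -7 + 2 + 0 + 4 = -1

-1


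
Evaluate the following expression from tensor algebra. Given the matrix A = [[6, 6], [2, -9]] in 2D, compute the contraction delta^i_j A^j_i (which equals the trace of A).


The contraction (trace) of a rank-2 tensor is the sum of its diagonal elements.
Diagonal entries: A[1,1] = 6, A[2,2] = -9
Tr(A) = 6 + -9 = -3

-3


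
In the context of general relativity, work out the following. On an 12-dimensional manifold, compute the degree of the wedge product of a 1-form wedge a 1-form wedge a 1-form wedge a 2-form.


The degree of a wedge product is the sum of the degrees of the individual forms.
Degrees: 1, 1, 1, 2
Total degree = 1 + 1 + 1 + 2 = 5

5


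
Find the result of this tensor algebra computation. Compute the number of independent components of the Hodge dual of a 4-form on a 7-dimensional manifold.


The Hodge dual of a p-form on an n-dimensional manifold is an (n-p)-form.
n = 7, p = 4, so dual degree = 7 - 4 = 3
The number of components is C(n, n-p) = C(7, 3) = 35

35


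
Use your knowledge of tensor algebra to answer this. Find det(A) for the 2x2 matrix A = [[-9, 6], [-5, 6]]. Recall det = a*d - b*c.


For a 2x2 matrix [[a, b], [c, d]], det = a*d - b*c.
a = -9, b = 6, c = -5, d = 6
a*d = -9 * 6 = -54
b*c = 6 * -5 = -30
det = -54 - -30 = -24

-24


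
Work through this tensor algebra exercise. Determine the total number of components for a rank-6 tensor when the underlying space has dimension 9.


The number of components of a rank-r tensor in d dimensions is d^r.
Here d = 9 and r = 6.
9^6 = 531441

531441


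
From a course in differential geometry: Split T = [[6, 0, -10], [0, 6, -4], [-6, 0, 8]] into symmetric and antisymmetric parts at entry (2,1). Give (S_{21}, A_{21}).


T_{21} = 0
T_{12} = 0
S_{21} = (0 + 0)/2 = 0/2 = 0
A_{21} = (0 - 0)/2 = 0/2 = 0
Check: S + A = 0 + 0 = 0 = T_{21}.

(0, 0)


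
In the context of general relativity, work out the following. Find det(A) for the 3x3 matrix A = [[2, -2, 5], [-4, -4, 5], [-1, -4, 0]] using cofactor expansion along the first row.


Expanding along the first row, det(A) = a11*M_11 - a12*M_12 + a13*M_13, where M_1j is the (1,j) minor.
Minor M_11 = -4*0 - 5*-4 = 20
Minor M_12 = -4*0 - 5*-1 = 5
Minor M_13 = -4*-4 - -4*-1 = 12
det = 2*(20) - -2*(5) + 5*(12)
    = 40 - -10 + 60
    = 110

110


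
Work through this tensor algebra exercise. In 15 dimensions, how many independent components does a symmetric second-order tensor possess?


A symmetric rank-2 tensor in d dimensions has d(d+1)/2 independent components.
d = 15
d(d+1)/2 = 15 * 16 / 2 = 240 / 2 = 120

120


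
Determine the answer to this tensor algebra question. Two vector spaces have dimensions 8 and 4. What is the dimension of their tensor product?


The dimension of a tensor product is the product of dimensions.
dim(V) = 8, dim(W) = 4
dim(V (x) W) = 8 * 4 = 32

32


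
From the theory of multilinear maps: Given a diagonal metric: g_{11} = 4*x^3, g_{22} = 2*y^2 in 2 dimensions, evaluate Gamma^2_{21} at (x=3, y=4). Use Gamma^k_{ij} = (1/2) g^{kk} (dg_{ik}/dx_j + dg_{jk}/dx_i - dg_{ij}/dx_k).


For a diagonal metric, Gamma^k_{ij} = (1/2) g^{kk} (dg_{ik}/dx_j + dg_{jk}/dx_i - dg_{ij}/dx_k).
The metric is diagonal, so g_{ab} = 0 for a != b.
At the given point: g_{11} = 108, g_{22} = 32
g^{22} = 1/32
dg_{22}/dx_1 = dg_{22}/dx_1 = 0
dg_{12}/dx_2 = 0 (off-diagonal)
dg_{21}/dx_2 = 0 (off-diagonal)
Numerator = 0 + 0 - 0 = 0
Gamma^2_{21} = 0 / (2 * 32) = 0

0


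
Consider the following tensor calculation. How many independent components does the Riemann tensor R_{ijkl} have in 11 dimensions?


The Riemann tensor in d dimensions has d^2(d^2 - 1)/12 independent components.
d = 11, so d^2 = 121
d^2 - 1 = 120
d^2(d^2 - 1) = 121 * 120 = 14520
Divide by 12: 14520 / 12 = 1210

1210


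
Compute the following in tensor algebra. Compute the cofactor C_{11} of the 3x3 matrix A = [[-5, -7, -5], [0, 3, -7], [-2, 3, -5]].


To find cofactor C_{11}, delete row 1 and column 1.
The resulting 2x2 submatrix is: [[3, -7], [3, -5]]
Minor M_{11} = 3*-5 - -7*3
  = -15 - -21 = 6
Sign = (-1)^(1+1) = (-1)^2 = 1
Cofactor C_{11} = 1 * 6 = 6

6


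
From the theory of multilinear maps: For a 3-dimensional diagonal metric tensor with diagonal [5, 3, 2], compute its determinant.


For a diagonal metric, the determinant is the product of diagonal entries.
Diagonal entries: 5, 3, 2
det(g) = 5 * 3 * 2 = 30

30


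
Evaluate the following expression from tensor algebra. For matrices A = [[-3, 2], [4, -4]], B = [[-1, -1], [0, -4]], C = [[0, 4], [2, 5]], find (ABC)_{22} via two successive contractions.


(ABC)_{22} = sum_m (AB)_{2m} C_{m2}. First compute row 2 of AB.
(AB)_{21} = 4*-1 + -4*0 = -4
(AB)_{22} = 4*-1 + -4*-4 = 12
Now contract with column 2 of C:
(AB)_{21} * C_{12} = -4 * 4 = -16
(AB)_{22} * C_{22} = 12 * 5 = 60
(ABC)_{22} = -16 + 60 = 44

44


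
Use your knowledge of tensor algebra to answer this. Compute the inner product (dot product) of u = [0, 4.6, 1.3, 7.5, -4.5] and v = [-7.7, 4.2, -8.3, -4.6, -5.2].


The inner product u . v = sum of u_i * v_i.
Term-by-term: 0 * -7.7, 4.6 * 4.2, 1.3 * -8.3, 7.5 * -4.6, -4.5 * -5.2
Products: 0, 19.32, -10.79, -34.5, 23.4
Sum = 0 + 19.32 + -10.79 + -34.5 + 23.4 = -2.57

-2.57


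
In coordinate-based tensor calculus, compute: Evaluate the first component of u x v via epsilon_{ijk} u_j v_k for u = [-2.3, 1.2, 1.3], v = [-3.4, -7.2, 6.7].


(u x v)_1 = sum_{j,k} epsilon_{1jk} u_j v_k. Only permutations of (1,2,3) contribute; the two non-zero terms are:
eps_{123} u_2 v_3 = 1 * 1.2 * 6.7 = 8.04
eps_{132} u_3 v_2 = -1 * 1.3 * -7.2 = 9.36
(u x v)_1 = 17.4

17.4


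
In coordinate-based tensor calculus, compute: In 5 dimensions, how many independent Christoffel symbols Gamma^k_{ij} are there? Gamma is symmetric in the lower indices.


Christoffel symbols Gamma^k_{ij} are symmetric in i,j, so there are d * d(d+1)/2 independent symbols.
d = 5
d(d+1)/2 = 5 * 6 / 2 = 15
Total = 5 * 15 = 75

75


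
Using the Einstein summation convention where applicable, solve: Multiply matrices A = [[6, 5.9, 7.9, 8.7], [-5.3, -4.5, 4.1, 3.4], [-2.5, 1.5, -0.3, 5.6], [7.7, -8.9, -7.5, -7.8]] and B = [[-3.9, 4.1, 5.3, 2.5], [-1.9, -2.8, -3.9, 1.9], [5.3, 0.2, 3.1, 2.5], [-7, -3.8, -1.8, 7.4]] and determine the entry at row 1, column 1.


(AB)_{ij} = sum_k A_{ik} B_{kj}.
For i=1, j=1:
A_{11} * B_{11} = 6 * -3.9 = -23.4
A_{12} * B_{21} = 5.9 * -1.9 = -11.21
A_{13} * B_{31} = 7.9 * 5.3 = 41.87
A_{14} * B_{41} = 8.7 * -7 = -60.9
Sum = -23.4 + -11.21 + 41.87 + -60.9 = -53.64

-53.64


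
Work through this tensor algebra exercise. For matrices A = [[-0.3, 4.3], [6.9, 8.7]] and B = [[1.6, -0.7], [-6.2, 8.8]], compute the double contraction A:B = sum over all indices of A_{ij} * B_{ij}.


A:B = sum over all i,j of A_{ij} * B_{ij}.
Row 1: -0.3*1.6=-0.48, 4.3*-0.7=-3.01 => row sum = -3.49
Row 2: 6.9*-6.2=-42.78, 8.7*8.8=76.56 => row sum = 33.78
Total = -3.49 + 33.78 = 30.29

30.29


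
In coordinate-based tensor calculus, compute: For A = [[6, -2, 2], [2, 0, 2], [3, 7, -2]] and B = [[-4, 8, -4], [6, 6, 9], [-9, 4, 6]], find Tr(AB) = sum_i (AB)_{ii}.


Tr(AB) = sum_i (AB)_{ii} where (AB)_{ii} = sum_k A_{ik} B_{ki}.
(AB)_{11} = 6*-4 + -2*6 + 2*-9 = -54
(AB)_{22} = 2*8 + 0*6 + 2*4 = 24
(AB)_{33} = 3*-4 + 7*9 + -2*6 = 39
Tr(AB) = -54 + 24 + 39 = 9

9


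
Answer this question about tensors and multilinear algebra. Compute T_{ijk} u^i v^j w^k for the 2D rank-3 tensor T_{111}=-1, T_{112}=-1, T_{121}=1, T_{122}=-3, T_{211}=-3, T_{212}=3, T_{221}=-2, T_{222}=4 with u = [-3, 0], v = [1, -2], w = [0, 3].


S = sum over i,j,k of T_{ijk} u_i v_j w_k. Expanding all 8 terms:
T_{111}*u_1*v_1*w_1 = -1*-3*1*0 = 0  (running total: 0)
T_{112}*u_1*v_1*w_2 = -1*-3*1*3 = 9  (running total: 9)
T_{121}*u_1*v_2*w_1 = 1*-3*-2*0 = 0  (running total: 9)
T_{122}*u_1*v_2*w_2 = -3*-3*-2*3 = -54  (running total: -45)
T_{211}*u_2*v_1*w_1 = -3*0*1*0 = 0  (running total: -45)
T_{212}*u_2*v_1*w_2 = 3*0*1*3 = 0  (running total: -45)
T_{221}*u_2*v_2*w_1 = -2*0*-2*0 = 0  (running total: -45)
T_{222}*u_2*v_2*w_2 = 4*0*-2*3 = 0  (running total: -45)
S = -45

-45
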